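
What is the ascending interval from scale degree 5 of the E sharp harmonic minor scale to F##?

perfect fifth

Scale degree 5 of E# harmonic minor is B#.
B# up to F##: letters B→F make it a fifth; 7 semitones makes it perfect.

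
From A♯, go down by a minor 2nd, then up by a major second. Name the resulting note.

A minor second down from A# is G## (letter G, 1 semitone down).
A major second up from G## is A## (letter A, 2 semitones up).

A##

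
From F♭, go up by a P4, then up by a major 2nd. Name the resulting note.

Cb

A perfect fourth up from Fb is Bbb (letter B, 5 semitones up).
A major second up from Bbb is Cb (letter C, 2 semitones up).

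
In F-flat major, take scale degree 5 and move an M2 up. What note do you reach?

Db

Scale degree 5 of Fb major is Cb.
A major second (2 semitones) above Cb lands on the letter D, giving Db.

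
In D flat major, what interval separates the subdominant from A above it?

augmented second

The subdominant of Db major is Gb.
Gb up to A: letters G→A make it a second; 3 semitones makes it augmented.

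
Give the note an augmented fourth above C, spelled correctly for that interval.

F#

C up a perfect fourth is F, so the target letter is F.
From C, an augmented fourth is 6 semitones up: F#.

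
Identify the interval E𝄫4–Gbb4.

minor third

The letter names run E→G, a span of 2 letter steps, so the interval is some kind of third.
Ebb to Gbb is 3 semitones. A major third is 4, so 3 makes it minor.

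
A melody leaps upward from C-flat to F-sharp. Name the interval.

Counting letters C–D–E–F gives a fourth.
Cb→F# = 7 semitones, 2 wider than the perfect fourth (5), so doubly augmented.

doubly augmented fourth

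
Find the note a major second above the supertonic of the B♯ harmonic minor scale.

The supertonic of B# harmonic minor is C##.
A major second (2 semitones) above C## lands on the letter D, giving D##.

D##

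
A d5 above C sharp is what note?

C up a perfect fifth is G, so the target letter is G.
From C#, a diminished fifth is 6 semitones up: G.

G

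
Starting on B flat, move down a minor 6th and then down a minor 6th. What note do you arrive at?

A minor sixth down from Bb is D (letter D, 8 semitones down).
A minor sixth down from D is F# (letter F, 8 semitones down).

F#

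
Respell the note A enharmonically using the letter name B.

Bbb

A is pitch class 9. The letter B alone is pitch class 11.
To reach pitch class 9 from B requires an offset of -2 semitones, i.e. double flat: Bbb.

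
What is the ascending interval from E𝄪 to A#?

diminished fourth

The letter names run E→A, a span of 3 letter steps, so the interval is some kind of fourth.
E## to A# is 4 semitones. A perfect fourth is 5, so 4 makes it diminished.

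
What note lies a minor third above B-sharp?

A third above B lands on the letter D.
A minor third spans 3 semitones, so B# moves to pitch class 3. On the letter D that is D#.

D#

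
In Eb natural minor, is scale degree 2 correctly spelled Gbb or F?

Each scale degree takes a distinct letter name. Degree 2 of a scale on E must use the letter F.
F and Gbb are enharmonically the same pitch, but only F uses the letter F, so it is the correct spelling here.

F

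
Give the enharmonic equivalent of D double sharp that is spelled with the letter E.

E

D## is pitch class 4. The letter E alone is pitch class 4.
Pitch class 4 on E needs no accidental: E.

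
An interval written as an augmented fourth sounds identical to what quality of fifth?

An augmented fourth spans 6 semitones.
A fifth spanning 6 semitones is diminished (the perfect fifth is 7).

diminished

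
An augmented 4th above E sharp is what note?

A##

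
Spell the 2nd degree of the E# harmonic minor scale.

F##

The E# harmonic minor scale runs E# F## G# A# B# C# D##.
Degree 2 is F##.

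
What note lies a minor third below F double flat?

Dbb

A third below F lands on the letter D.
A minor third spans 3 semitones, so Fbb moves to pitch class 0. On the letter D that is Dbb.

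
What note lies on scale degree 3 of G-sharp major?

B#

The G# major scale runs G# A# B# C# D# E# F##.
Degree 3 is B#.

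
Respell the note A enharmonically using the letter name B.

Bbb

A is pitch class 9. The letter B alone is pitch class 11.
To reach pitch class 9 from B requires an offset of -2 semitones, i.e. double flat: Bbb.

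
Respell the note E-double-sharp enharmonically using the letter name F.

F#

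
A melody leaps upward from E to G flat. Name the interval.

diminished third

Counting letters E–F–G gives a third.
E→Gb = 2 semitones, 2 narrower than the major third (4), so diminished.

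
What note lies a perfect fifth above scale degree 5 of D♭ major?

Scale degree 5 of Db major is Ab.
A perfect fifth (7 semitones) above Ab lands on the letter E, giving Eb.

Eb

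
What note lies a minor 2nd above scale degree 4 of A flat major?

Ebb

Scale degree 4 of Ab major is Db.
A minor second (1 semitone) above Db lands on the letter E, giving Ebb.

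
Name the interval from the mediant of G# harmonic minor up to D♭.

diminished third

The mediant of G# harmonic minor is B.
B up to Db: letters B→D make it a third; 2 semitones makes it diminished.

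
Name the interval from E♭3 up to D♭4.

The letter names run E→D, a span of 6 letter steps, so the interval is some kind of seventh.
Eb to Db is 10 semitones. A major seventh is 11, so 10 makes it minor.

minor seventh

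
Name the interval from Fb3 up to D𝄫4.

minor sixth

Counting letters F–G–A–B–C–D gives a sixth.
Fb→Dbb = 8 semitones, 1 narrower than the major sixth (9), so minor.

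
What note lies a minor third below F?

D

A third below F lands on the letter D.
A minor third spans 3 semitones, so F moves to pitch class 2. On the letter D that is D.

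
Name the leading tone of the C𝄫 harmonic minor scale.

Degree 7 takes the letter 6 steps above C, which is B.
In harmonic minor, degree 7 sits 11 semitones above the tonic. Cbb + 11 semitones is pitch class 9, spelled on B as Bbb.

Bbb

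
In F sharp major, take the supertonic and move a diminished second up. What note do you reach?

The supertonic of F# major is G#.
A diminished second (0 semitones) above G# lands on the letter A, giving Ab.

Ab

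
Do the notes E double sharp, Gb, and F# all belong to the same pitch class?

Yes

E## = pitch class 6 and Gb = pitch class 6 and F# = pitch class 6 — the same pitch class, so they are enharmonic equivalents.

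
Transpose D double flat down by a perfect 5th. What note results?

Gbb

D down a perfect fifth is G, so the target letter is G.
From Dbb, a perfect fifth is 7 semitones down: Gbb.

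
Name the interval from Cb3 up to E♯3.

Counting letters C–D–E gives a third.
Cb→E# = 6 semitones, 2 wider than the major third (4), so doubly augmented.

doubly augmented third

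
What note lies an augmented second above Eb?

F#

A second above E lands on the letter F.
An augmented second spans 3 semitones, so Eb moves to pitch class 6. On the letter F that is F#.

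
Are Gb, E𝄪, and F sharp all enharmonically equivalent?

Yes

Gb = pitch class 6 and E## = pitch class 6 and F# = pitch class 6 — the same pitch class, so they are enharmonic equivalents.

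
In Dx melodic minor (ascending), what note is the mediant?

F##

Degree 3 takes the letter 2 steps above D, which is F.
In melodic minor (ascending), degree 3 sits 3 semitones above the tonic. D## + 3 semitones is pitch class 7, spelled on F as F##.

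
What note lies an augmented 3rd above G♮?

B#

G up a major third is B, so the target letter is B.
From G, an augmented third is 5 semitones up: B#.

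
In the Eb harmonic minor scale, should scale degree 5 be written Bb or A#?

Bb

Each scale degree takes a distinct letter name. Degree 5 of a scale on E must use the letter B.
Bb and A# are enharmonically the same pitch, but only Bb uses the letter B, so it is the correct spelling here.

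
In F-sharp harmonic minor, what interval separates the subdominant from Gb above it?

The subdominant of F# harmonic minor is B.
B up to Gb: letters B→G make it a sixth; 7 semitones makes it diminished.

diminished sixth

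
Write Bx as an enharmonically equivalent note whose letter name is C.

Plain C sits 1 semitone below B##, so on the letter C the same pitch needs a sharp: C#.

C#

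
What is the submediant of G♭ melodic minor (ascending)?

Eb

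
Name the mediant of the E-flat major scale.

G

Degree 3 takes the letter 2 steps above E, which is G.
In major, degree 3 sits 4 semitones above the tonic. Eb + 4 semitones is pitch class 7, spelled on G as G.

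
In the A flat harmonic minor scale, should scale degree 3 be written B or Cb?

Each scale degree takes a distinct letter name. Degree 3 of a scale on A must use the letter C.
Cb and B are enharmonically the same pitch, but only Cb uses the letter C, so it is the correct spelling here.

Cb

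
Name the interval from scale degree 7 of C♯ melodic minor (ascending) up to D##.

major third

Scale degree 7 of C# melodic minor (ascending) is B#.
B# up to D##: letters B→D make it a third; 4 semitones makes it major.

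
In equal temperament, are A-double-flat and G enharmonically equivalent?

Yes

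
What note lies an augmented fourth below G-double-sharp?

D#

G down a perfect fourth is D, so the target letter is D.
From G##, an augmented fourth is 6 semitones down: D#.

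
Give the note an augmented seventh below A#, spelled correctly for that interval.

Bb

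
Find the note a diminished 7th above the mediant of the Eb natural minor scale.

Fbb

The mediant of Eb natural minor is Gb.
A diminished seventh (9 semitones) above Gb lands on the letter F, giving Fbb.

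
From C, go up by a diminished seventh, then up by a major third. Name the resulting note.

Db

A diminished seventh up from C is Bbb (letter B, 9 semitones up).
A major third up from Bbb is Db (letter D, 4 semitones up).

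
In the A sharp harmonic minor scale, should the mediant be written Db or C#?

C#

Each scale degree takes a distinct letter name. Degree 3 of a scale on A must use the letter C.
C# and Db are enharmonically the same pitch, but only C# uses the letter C, so it is the correct spelling here.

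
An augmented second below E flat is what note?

E down a major second is D, so the target letter is D.
From Eb, an augmented second is 3 semitones down: Dbb.

Dbb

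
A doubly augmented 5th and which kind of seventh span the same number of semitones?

diminished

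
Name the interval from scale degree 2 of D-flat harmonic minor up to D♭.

Scale degree 2 of Db harmonic minor is Eb.
Eb up to Db: letters E→D make it a seventh; 10 semitones makes it minor.

minor seventh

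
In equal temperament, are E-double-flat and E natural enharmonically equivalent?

No

Ebb is pitch class 2; E is pitch class 4.
The pitch classes differ (2 vs. 4), so they are not enharmonic equivalents.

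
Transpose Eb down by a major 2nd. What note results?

E down a major second is D, so the target letter is D.
From Eb, a major second is 2 semitones down: Db.

Db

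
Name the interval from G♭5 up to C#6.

doubly augmented fourth

The letter names run G→C, a span of 3 letter steps, so the interval is some kind of fourth.
Gb to C# is 7 semitones. A perfect fourth is 5, so 7 makes it doubly augmented.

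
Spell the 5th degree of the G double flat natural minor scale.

Degree 5 takes the letter 4 steps above G, which is D.
In natural minor, degree 5 sits 7 semitones above the tonic. Gbb + 7 semitones is pitch class 0, spelled on D as Dbb.

Dbb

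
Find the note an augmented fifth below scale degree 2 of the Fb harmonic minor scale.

Cbb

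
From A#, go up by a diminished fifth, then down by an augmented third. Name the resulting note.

Cb

A diminished fifth up from A# is E (letter E, 6 semitones up).
An augmented third down from E is Cb (letter C, 5 semitones down).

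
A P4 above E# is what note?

A fourth above E lands on the letter A.
A perfect fourth spans 5 semitones, so E# moves to pitch class 10. On the letter A that is A#.

A#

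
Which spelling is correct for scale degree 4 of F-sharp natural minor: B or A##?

B

Each scale degree takes a distinct letter name. Degree 4 of a scale on F must use the letter B.
B and A## are enharmonically the same pitch, but only B uses the letter B, so it is the correct spelling here.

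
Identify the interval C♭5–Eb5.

The letter names run C→E, a span of 2 letter steps, so the interval is some kind of third.
Cb to Eb is 4 semitones. A major third is 4, so 4 makes it major.

major third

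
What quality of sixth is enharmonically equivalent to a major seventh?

A major seventh spans 11 semitones.
A sixth spanning 11 semitones is doubly augmented (the major sixth is 9).

doubly augmented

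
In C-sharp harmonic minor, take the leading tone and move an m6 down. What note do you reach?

D##

The leading tone of C# harmonic minor is B#.
A minor sixth (8 semitones) below B# lands on the letter D, giving D##.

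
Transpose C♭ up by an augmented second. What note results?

D

C up a major second is D, so the target letter is D.
From Cb, an augmented second is 3 semitones up: D.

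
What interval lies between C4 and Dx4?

doubly augmented second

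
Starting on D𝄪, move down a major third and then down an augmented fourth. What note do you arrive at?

F#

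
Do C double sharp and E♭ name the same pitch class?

No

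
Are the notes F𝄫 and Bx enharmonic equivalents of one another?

No

Two spellings are enharmonically equivalent only if they share a pitch class.
Here Fbb → 3, B## → 1; 1 ≠ 3, so they are not.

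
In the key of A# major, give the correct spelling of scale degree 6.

F##

The A# major scale runs A# B# C## D# E# F## G##.
Degree 6 is F##.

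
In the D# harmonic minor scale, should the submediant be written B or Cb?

Each scale degree takes a distinct letter name. Degree 6 of a scale on D must use the letter B.
B and Cb are enharmonically the same pitch, but only B uses the letter B, so it is the correct spelling here.

B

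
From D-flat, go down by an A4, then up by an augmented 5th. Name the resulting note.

An augmented fourth down from Db is Abb (letter A, 6 semitones down).
An augmented fifth up from Abb is Eb (letter E, 8 semitones up).

Eb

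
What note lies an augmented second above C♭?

C up a major second is D, so the target letter is D.
From Cb, an augmented second is 3 semitones up: D.

D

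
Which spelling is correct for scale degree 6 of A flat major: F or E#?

Each scale degree takes a distinct letter name. Degree 6 of a scale on A must use the letter F.
F and E# are enharmonically the same pitch, but only F uses the letter F, so it is the correct spelling here.

F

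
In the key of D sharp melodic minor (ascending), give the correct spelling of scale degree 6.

Degree 6 takes the letter 5 steps above D, which is B.
In melodic minor (ascending), degree 6 sits 9 semitones above the tonic. D# + 9 semitones is pitch class 0, spelled on B as B#.

B#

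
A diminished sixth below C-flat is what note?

E

A sixth below C lands on the letter E.
A diminished sixth spans 7 semitones, so Cb moves to pitch class 4. On the letter E that is E.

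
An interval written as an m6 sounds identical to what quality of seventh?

doubly diminished

A minor sixth spans 8 semitones.
A seventh spanning 8 semitones is doubly diminished (the major seventh is 11).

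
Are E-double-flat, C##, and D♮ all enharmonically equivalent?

Yes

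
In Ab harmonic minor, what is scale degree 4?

Db

The Ab harmonic minor scale runs Ab Bb Cb Db Eb Fb G.
Degree 4 is Db.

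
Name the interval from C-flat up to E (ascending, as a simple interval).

augmented third

Counting letters C–D–E gives a third.
Cb→E = 5 semitones, 1 wider than the major third (4), so augmented.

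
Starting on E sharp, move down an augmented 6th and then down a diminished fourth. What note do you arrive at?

D#

An augmented sixth down from E# is G (letter G, 10 semitones down).
A diminished fourth down from G is D# (letter D, 4 semitones down).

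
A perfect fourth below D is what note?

D down a perfect fourth is A, so the target letter is A.
From D, a perfect fourth is 5 semitones down: A.

A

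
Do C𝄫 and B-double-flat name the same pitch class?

No

Two spellings are enharmonically equivalent only if they share a pitch class.
Here Cbb → 10, Bbb → 9; 9 ≠ 10, so they are not.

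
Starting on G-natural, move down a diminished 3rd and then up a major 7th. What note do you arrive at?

A diminished third down from G is E# (letter E, 2 semitones down).
A major seventh up from E# is D## (letter D, 11 semitones up).

D##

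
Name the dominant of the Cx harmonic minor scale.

The C## harmonic minor scale runs C## D## E# F## G## A# B##.
Degree 5 is G##.

G##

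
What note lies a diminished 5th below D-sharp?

G##

D down a perfect fifth is G, so the target letter is G.
From D#, a diminished fifth is 6 semitones down: G##.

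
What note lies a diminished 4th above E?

A fourth above E lands on the letter A.
A diminished fourth spans 4 semitones, so E moves to pitch class 8. On the letter A that is Ab.

Ab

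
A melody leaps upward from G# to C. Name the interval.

diminished fourth

Counting letters G–A–B–C gives a fourth.
G#→C = 4 semitones, 1 narrower than the perfect fourth (5), so diminished.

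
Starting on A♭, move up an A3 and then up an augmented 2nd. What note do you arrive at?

An augmented third up from Ab is C# (letter C, 5 semitones up).
An augmented second up from C# is D## (letter D, 3 semitones up).

D##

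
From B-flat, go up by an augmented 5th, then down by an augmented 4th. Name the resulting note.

An augmented fifth up from Bb is F# (letter F, 8 semitones up).
An augmented fourth down from F# is C (letter C, 6 semitones down).

C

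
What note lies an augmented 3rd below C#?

C down a major third is Ab, so the target letter is A.
From C#, an augmented third is 5 semitones down: Ab.

Ab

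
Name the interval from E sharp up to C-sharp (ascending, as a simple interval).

minor sixth

The letter names run E→C, a span of 5 letter steps, so the interval is some kind of sixth.
E# to C# is 8 semitones. A major sixth is 9, so 8 makes it minor.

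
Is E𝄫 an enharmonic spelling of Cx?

Ebb = pitch class 2 and C## = pitch class 2 — the same pitch class, so they are enharmonic equivalents.

Yes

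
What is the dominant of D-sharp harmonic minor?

Degree 5 takes the letter 4 steps above D, which is A.
In harmonic minor, degree 5 sits 7 semitones above the tonic. D# + 7 semitones is pitch class 10, spelled on A as A#.

A#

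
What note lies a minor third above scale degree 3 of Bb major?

F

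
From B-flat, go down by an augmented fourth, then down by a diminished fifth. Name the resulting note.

Bb

An augmented fourth down from Bb is Fb (letter F, 6 semitones down).
A diminished fifth down from Fb is Bb (letter B, 6 semitones down).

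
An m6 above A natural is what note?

F

A sixth above A lands on the letter F.
A minor sixth spans 8 semitones, so A moves to pitch class 5. On the letter F that is F.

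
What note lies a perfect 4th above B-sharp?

E#

B up a perfect fourth is E, so the target letter is E.
From B#, a perfect fourth is 5 semitones up: E#.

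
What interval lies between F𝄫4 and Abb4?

major third

Counting letters F–G–A gives a third.
Fbb→Abb = 4 semitones, exactly the major third.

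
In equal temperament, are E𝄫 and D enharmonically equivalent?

Ebb is pitch class 2; D is pitch class 2.
All spellings map to pitch class 2, so they are enharmonically equivalent.

Yes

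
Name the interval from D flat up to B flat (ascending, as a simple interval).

major sixth

The letter names run D→B, a span of 5 letter steps, so the interval is some kind of sixth.
Db to Bb is 9 semitones. A major sixth is 9, so 9 makes it major.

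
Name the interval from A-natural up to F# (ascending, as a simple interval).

major sixth

Counting letters A–B–C–D–E–F gives a sixth.
A→F# = 9 semitones, exactly the major sixth.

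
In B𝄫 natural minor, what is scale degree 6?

The Bbb natural minor scale runs Bbb Cb Dbb Ebb Fb Gbb Abb.
Degree 6 is Gbb.

Gbb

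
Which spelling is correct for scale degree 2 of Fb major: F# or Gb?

Each scale degree takes a distinct letter name. Degree 2 of a scale on F must use the letter G.
Gb and F# are enharmonically the same pitch, but only Gb uses the letter G, so it is the correct spelling here.

Gb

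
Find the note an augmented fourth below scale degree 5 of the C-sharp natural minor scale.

Scale degree 5 of C# natural minor is G#.
An augmented fourth (6 semitones) below G# lands on the letter D, giving D.

D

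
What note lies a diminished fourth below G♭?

A fourth below G lands on the letter D.
A diminished fourth spans 4 semitones, so Gb moves to pitch class 2. On the letter D that is D.

D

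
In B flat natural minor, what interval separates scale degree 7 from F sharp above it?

augmented sixth

Scale degree 7 of Bb natural minor is Ab.
Ab up to F#: letters A→F make it a sixth; 10 semitones makes it augmented.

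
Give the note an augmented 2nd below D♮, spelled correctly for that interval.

Cb

D down a major second is C, so the target letter is C.
From D, an augmented second is 3 semitones down: Cb.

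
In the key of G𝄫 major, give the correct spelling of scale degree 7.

Degree 7 takes the letter 6 steps above G, which is F.
In major, degree 7 sits 11 semitones above the tonic. Gbb + 11 semitones is pitch class 4, spelled on F as Fb.

Fb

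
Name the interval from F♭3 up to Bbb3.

perfect fourth

The letter names run F→B, a span of 3 letter steps, so the interval is some kind of fourth.
Fb to Bbb is 5 semitones. A perfect fourth is 5, so 5 makes it perfect.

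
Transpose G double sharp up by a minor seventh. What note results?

A seventh above G lands on the letter F.
A minor seventh spans 10 semitones, so G## moves to pitch class 7. On the letter F that is F##.

F##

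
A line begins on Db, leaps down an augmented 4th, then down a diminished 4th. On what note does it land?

Eb

An augmented fourth down from Db is Abb (letter A, 6 semitones down).
A diminished fourth down from Abb is Eb (letter E, 4 semitones down).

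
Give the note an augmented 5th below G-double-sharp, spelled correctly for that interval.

C#

A fifth below G lands on the letter C.
An augmented fifth spans 8 semitones, so G## moves to pitch class 1. On the letter C that is C#.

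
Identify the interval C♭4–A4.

augmented sixth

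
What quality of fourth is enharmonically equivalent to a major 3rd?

A major third spans 4 semitones.
A fourth spanning 4 semitones is diminished (the perfect fourth is 5).

diminished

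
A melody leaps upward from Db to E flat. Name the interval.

major second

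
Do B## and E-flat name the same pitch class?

No

B## is pitch class 1; Eb is pitch class 3.
The pitch classes differ (1 vs. 3), so they are not enharmonic equivalents.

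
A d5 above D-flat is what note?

Abb

A fifth above D lands on the letter A.
A diminished fifth spans 6 semitones, so Db moves to pitch class 7. On the letter A that is Abb.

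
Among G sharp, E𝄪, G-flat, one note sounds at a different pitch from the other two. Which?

In 12-tone equal temperament, enharmonic equivalents share a pitch class. G# is pitch class 8; E## is pitch class 6; Gb is pitch class 6.
E## and Gb share pitch class 6, while G# is pitch class 8.

G#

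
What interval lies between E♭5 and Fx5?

doubly augmented second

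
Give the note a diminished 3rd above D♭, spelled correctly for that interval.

A third above D lands on the letter F.
A diminished third spans 2 semitones, so Db moves to pitch class 3. On the letter F that is Fbb.

Fbb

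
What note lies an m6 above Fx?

D#

A sixth above F lands on the letter D.
A minor sixth spans 8 semitones, so F## moves to pitch class 3. On the letter D that is D#.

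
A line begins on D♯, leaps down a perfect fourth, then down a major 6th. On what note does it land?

A perfect fourth down from D# is A# (letter A, 5 semitones down).
A major sixth down from A# is C# (letter C, 9 semitones down).

C#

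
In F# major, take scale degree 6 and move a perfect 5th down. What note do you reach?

Scale degree 6 of F# major is D#.
A perfect fifth (7 semitones) below D# lands on the letter G, giving G#.

G#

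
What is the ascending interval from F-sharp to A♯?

major third

Counting letters F–G–A gives a third.
F#→A# = 4 semitones, exactly the major third.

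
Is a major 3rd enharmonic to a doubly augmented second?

Yes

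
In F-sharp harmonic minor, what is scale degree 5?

C#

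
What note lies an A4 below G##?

D#

G down a perfect fourth is D, so the target letter is D.
From G##, an augmented fourth is 6 semitones down: D#.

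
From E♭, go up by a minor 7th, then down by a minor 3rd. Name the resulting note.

A minor seventh up from Eb is Db (letter D, 10 semitones up).
A minor third down from Db is Bb (letter B, 3 semitones down).

Bb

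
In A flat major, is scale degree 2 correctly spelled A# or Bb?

Bb

Each scale degree takes a distinct letter name. Degree 2 of a scale on A must use the letter B.
Bb and A# are enharmonically the same pitch, but only Bb uses the letter B, so it is the correct spelling here.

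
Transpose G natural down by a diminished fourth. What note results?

G down a perfect fourth is D, so the target letter is D.
From G, a diminished fourth is 4 semitones down: D#.

D#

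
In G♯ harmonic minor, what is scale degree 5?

The G# harmonic minor scale runs G# A# B C# D# E F##.
Degree 5 is D#.

D#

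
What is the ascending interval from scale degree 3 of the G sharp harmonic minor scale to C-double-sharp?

Scale degree 3 of G# harmonic minor is B.
B up to C##: letters B→C make it a second; 3 semitones makes it augmented.

augmented second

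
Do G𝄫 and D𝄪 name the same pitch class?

Gbb is pitch class 5; D## is pitch class 4.
The pitch classes differ (5 vs. 4), so they are not enharmonic equivalents.

No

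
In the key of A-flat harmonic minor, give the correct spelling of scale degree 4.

The Ab harmonic minor scale runs Ab Bb Cb Db Eb Fb G.
Degree 4 is Db.

Db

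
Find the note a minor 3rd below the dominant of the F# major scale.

A#

The dominant of F# major is C#.
A minor third (3 semitones) below C# lands on the letter A, giving A#.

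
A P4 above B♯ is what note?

E#

A fourth above B lands on the letter E.
A perfect fourth spans 5 semitones, so B# moves to pitch class 5. On the letter E that is E#.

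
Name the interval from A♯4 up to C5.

diminished third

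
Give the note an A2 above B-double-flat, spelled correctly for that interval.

C

A second above B lands on the letter C.
An augmented second spans 3 semitones, so Bbb moves to pitch class 0. On the letter C that is C.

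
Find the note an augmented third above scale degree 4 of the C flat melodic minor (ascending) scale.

A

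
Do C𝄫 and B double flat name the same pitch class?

No

Two spellings are enharmonically equivalent only if they share a pitch class.
Here Cbb → 10, Bbb → 9; 9 ≠ 10, so they are not.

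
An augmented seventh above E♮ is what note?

E up a major seventh is D#, so the target letter is D.
From E, an augmented seventh is 12 semitones up: D##.

D##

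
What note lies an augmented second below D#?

A second below D lands on the letter C.
An augmented second spans 3 semitones, so D# moves to pitch class 0. On the letter C that is C.

C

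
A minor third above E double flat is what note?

Gbb

E up a major third is G#, so the target letter is G.
From Ebb, a minor third is 3 semitones up: Gbb.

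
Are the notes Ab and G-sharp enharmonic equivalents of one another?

Yes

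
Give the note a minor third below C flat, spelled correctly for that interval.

Ab

C down a major third is Ab, so the target letter is A.
From Cb, a minor third is 3 semitones down: Ab.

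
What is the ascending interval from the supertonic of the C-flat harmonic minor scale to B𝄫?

minor sixth

The supertonic of Cb harmonic minor is Db.
Db up to Bbb: letters D→B make it a sixth; 8 semitones makes it minor.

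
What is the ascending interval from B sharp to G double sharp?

major sixth

Counting letters B–C–D–E–F–G gives a sixth.
B#→G## = 9 semitones, exactly the major sixth.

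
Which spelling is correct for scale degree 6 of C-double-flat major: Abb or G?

Each scale degree takes a distinct letter name. Degree 6 of a scale on C must use the letter A.
Abb and G are enharmonically the same pitch, but only Abb uses the letter A, so it is the correct spelling here.

Abb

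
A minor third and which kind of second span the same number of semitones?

A minor third spans 3 semitones.
A second spanning 3 semitones is augmented (the major second is 2).

augmented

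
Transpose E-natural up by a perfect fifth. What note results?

B

E up a perfect fifth is B, so the target letter is B.
From E, a perfect fifth is 7 semitones up: B.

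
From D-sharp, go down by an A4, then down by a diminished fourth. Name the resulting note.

E#

An augmented fourth down from D# is A (letter A, 6 semitones down).
A diminished fourth down from A is E# (letter E, 4 semitones down).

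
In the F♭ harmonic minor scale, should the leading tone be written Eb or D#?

Eb

Each scale degree takes a distinct letter name. Degree 7 of a scale on F must use the letter E.
Eb and D# are enharmonically the same pitch, but only Eb uses the letter E, so it is the correct spelling here.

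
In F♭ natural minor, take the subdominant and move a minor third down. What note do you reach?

Gb

The subdominant of Fb natural minor is Bbb.
A minor third (3 semitones) below Bbb lands on the letter G, giving Gb.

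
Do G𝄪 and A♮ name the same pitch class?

Yes

G## = pitch class 9 and A = pitch class 9 — the same pitch class, so they are enharmonic equivalents.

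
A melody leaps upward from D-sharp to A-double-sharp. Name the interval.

The letter names run D→A, a span of 4 letter steps, so the interval is some kind of fifth.
D# to A## is 8 semitones. A perfect fifth is 7, so 8 makes it augmented.

augmented fifth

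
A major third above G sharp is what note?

B#

G up a major third is B, so the target letter is B.
From G#, a major third is 4 semitones up: B#.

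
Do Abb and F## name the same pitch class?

Abb = pitch class 7 and F## = pitch class 7 — the same pitch class, so they are enharmonic equivalents.

Yes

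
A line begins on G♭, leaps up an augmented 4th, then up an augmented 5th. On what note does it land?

An augmented fourth up from Gb is C (letter C, 6 semitones up).
An augmented fifth up from C is G# (letter G, 8 semitones up).

G#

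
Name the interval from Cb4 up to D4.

The letter names run C→D, a span of 1 letter step, so the interval is some kind of second.
Cb to D is 3 semitones. A major second is 2, so 3 makes it augmented.

augmented second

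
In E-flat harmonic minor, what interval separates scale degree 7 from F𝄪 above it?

augmented third

Scale degree 7 of Eb harmonic minor is D.
D up to F##: letters D→F make it a third; 5 semitones makes it augmented.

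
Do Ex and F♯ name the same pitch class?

E## = pitch class 6 and F# = pitch class 6 — the same pitch class, so they are enharmonic equivalents.

Yes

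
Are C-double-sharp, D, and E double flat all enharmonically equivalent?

Yes

C## is pitch class 2; D is pitch class 2; Ebb is pitch class 2.
All spellings map to pitch class 2, so they are enharmonically equivalent.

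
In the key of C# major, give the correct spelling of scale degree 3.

E#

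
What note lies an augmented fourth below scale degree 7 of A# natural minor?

Scale degree 7 of A# natural minor is G#.
An augmented fourth (6 semitones) below G# lands on the letter D, giving D.

D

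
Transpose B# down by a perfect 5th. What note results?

E#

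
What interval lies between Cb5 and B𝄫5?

minor seventh

The letter names run C→B, a span of 6 letter steps, so the interval is some kind of seventh.
Cb to Bbb is 10 semitones. A major seventh is 11, so 10 makes it minor.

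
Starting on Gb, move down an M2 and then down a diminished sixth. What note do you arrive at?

A

A major second down from Gb is Fb (letter F, 2 semitones down).
A diminished sixth down from Fb is A (letter A, 7 semitones down).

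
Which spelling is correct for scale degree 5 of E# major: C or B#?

B#

Each scale degree takes a distinct letter name. Degree 5 of a scale on E must use the letter B.
B# and C are enharmonically the same pitch, but only B# uses the letter B, so it is the correct spelling here.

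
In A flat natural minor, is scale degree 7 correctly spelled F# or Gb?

Each scale degree takes a distinct letter name. Degree 7 of a scale on A must use the letter G.
Gb and F# are enharmonically the same pitch, but only Gb uses the letter G, so it is the correct spelling here.

Gb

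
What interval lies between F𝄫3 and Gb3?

augmented second

Counting letters F–G gives a second.
Fbb→Gb = 3 semitones, 1 wider than the major second (2), so augmented.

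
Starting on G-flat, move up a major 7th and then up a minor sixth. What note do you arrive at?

A major seventh up from Gb is F (letter F, 11 semitones up).
A minor sixth up from F is Db (letter D, 8 semitones up).

Db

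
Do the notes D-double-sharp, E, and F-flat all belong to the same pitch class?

Yes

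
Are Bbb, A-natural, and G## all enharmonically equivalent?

Yes

Bbb is pitch class 9; A is pitch class 9; G## is pitch class 9.
All spellings map to pitch class 9, so they are enharmonically equivalent.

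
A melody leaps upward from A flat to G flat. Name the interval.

minor seventh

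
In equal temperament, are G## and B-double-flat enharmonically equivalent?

Yes

G## = pitch class 9 and Bbb = pitch class 9 — the same pitch class, so they are enharmonic equivalents.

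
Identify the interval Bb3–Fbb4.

Counting letters B–C–D–E–F gives a fifth.
Bb→Fbb = 5 semitones, 2 narrower than the perfect fifth (7), so doubly diminished.

doubly diminished fifth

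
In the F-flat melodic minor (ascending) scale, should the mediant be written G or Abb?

Abb

Each scale degree takes a distinct letter name. Degree 3 of a scale on F must use the letter A.
Abb and G are enharmonically the same pitch, but only Abb uses the letter A, so it is the correct spelling here.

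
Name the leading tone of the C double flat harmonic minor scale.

Degree 7 takes the letter 6 steps above C, which is B.
In harmonic minor, degree 7 sits 11 semitones above the tonic. Cbb + 11 semitones is pitch class 9, spelled on B as Bbb.

Bbb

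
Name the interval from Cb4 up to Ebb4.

minor third

Counting letters C–D–E gives a third.
Cb→Ebb = 3 semitones, 1 narrower than the major third (4), so minor.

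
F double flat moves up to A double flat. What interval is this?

major third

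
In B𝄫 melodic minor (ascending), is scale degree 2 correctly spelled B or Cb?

Each scale degree takes a distinct letter name. Degree 2 of a scale on B must use the letter C.
Cb and B are enharmonically the same pitch, but only Cb uses the letter C, so it is the correct spelling here.

Cb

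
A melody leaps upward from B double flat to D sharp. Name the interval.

Counting letters B–C–D gives a third.
Bbb→D# = 6 semitones, 2 wider than the major third (4), so doubly augmented.

doubly augmented third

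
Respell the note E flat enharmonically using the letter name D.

D#

Eb is pitch class 3. The letter D alone is pitch class 2.
To reach pitch class 3 from D requires an offset of +1 semitone, i.e. sharp: D#.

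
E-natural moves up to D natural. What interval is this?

Counting letters E–F–G–A–B–C–D gives a seventh.
E→D = 10 semitones, 1 narrower than the major seventh (11), so minor.

minor seventh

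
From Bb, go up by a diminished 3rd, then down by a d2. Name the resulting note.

C

A diminished third up from Bb is Dbb (letter D, 2 semitones up).
A diminished second down from Dbb is C (letter C, 0 semitones down).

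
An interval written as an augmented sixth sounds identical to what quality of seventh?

An augmented sixth spans 10 semitones.
A seventh spanning 10 semitones is minor (the major seventh is 11).

minor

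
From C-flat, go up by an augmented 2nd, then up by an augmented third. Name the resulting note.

An augmented second up from Cb is D (letter D, 3 semitones up).
An augmented third up from D is F## (letter F, 5 semitones up).

F##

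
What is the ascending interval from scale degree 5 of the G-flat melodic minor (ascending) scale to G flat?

perfect fourth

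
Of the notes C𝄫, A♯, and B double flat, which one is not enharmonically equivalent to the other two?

In 12-tone equal temperament, enharmonic equivalents share a pitch class. Cbb is pitch class 10; A# is pitch class 10; Bbb is pitch class 9.
Cbb and A# share pitch class 10, while Bbb is pitch class 9.

Bbb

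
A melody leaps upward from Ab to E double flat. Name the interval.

diminished fifth

The letter names run A→E, a span of 4 letter steps, so the interval is some kind of fifth.
Ab to Ebb is 6 semitones. A perfect fifth is 7, so 6 makes it diminished.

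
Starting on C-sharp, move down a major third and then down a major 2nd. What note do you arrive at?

A major third down from C# is A (letter A, 4 semitones down).
A major second down from A is G (letter G, 2 semitones down).

G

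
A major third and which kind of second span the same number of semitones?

doubly augmented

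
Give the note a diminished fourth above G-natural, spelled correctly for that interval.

A fourth above G lands on the letter C.
A diminished fourth spans 4 semitones, so G moves to pitch class 11. On the letter C that is Cb.

Cb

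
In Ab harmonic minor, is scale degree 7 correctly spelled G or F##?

Each scale degree takes a distinct letter name. Degree 7 of a scale on A must use the letter G.
G and F## are enharmonically the same pitch, but only G uses the letter G, so it is the correct spelling here.

G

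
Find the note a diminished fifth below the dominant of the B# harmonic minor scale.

B##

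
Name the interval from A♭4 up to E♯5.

doubly augmented fifth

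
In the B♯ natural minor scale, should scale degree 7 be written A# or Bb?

A#

Each scale degree takes a distinct letter name. Degree 7 of a scale on B must use the letter A.
A# and Bb are enharmonically the same pitch, but only A# uses the letter A, so it is the correct spelling here.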